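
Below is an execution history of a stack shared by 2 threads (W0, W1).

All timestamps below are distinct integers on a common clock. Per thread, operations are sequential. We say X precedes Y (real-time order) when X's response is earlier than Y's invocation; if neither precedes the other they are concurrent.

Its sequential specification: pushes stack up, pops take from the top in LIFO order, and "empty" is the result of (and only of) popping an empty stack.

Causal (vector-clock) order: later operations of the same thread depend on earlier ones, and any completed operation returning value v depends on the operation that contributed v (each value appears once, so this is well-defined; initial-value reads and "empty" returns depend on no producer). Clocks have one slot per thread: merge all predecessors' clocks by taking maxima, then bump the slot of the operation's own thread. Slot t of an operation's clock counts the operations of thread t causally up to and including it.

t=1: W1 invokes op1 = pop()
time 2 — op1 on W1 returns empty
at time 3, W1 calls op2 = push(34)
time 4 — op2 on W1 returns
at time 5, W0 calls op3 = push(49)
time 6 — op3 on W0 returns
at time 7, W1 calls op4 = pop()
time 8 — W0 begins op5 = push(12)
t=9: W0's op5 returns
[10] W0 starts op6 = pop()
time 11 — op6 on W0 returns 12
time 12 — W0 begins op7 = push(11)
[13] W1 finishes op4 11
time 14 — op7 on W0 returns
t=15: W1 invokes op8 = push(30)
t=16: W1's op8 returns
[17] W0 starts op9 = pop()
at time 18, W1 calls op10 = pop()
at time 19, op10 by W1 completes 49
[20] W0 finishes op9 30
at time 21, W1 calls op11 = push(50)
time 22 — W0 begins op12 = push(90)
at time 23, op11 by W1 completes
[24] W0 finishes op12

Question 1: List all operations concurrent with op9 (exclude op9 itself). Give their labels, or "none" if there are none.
op10

op9 spans [17,20]: anything still running between times 17 and 20 counts as concurrent
op1 [1,2]: before
op2 [3,4]: before
op3 [5,6]: before
op4 [7,13]: before
op5 [8,9]: before
op6 [10,11]: before
op7 [12,14]: before
op8 [15,16]: before
op10 [18,19]: concurrent
op11 [21,23]: after
op12 [22,24]: after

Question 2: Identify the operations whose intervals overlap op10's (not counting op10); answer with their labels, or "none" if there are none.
op9

overlap test against op10 [18,19]: concurrent iff the interval meets 18..19
op1 [1,2]: before
op2 [3,4]: before
op3 [5,6]: before
op4 [7,13]: before
op5 [8,9]: before
op6 [10,11]: before
op7 [12,14]: before
op8 [15,16]: before
op9 [17,20]: concurrent
op11 [21,23]: after
op12 [22,24]: after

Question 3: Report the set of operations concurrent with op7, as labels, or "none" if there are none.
op4

op7 runs from 12 to 14; window-overlapping ops are concurrent
op1 [1,2]: before
op2 [3,4]: before
op3 [5,6]: before
op4 [7,13]: concurrent
op5 [8,9]: before
op6 [10,11]: before
op8 [15,16]: after
op9 [17,20]: after
op10 [18,19]: after
op11 [21,23]: after
op12 [22,24]: after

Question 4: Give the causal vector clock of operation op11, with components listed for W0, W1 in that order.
(4, 6)

invoked at 1, op1 has no predecessors; its own W1 bump gives (0, 1)
invoked at 5, op3 has no predecessors; its own W0 bump gives (1, 0)
VC(op2, invoked at 3): max of VC(op1)=(0, 1), then +1 on thread W1 → (0, 2)
VC(op5, invoked at 8): max of VC(op3)=(1, 0), then +1 on thread W0 → (2, 0)
VC(op6, invoked at 10): max of VC(op5)=(2, 0), then +1 on thread W0 → (3, 0)
VC(op7, invoked at 12): max of VC(op6)=(3, 0), then +1 on thread W0 → (4, 0)
VC(op4, invoked at 7): max of VC(op2)=(0, 2), VC(op7)=(4, 0), then +1 on thread W1 → (4, 3)
VC(op8, invoked at 15): max of VC(op4)=(4, 3), then +1 on thread W1 → (4, 4)
VC(op10, invoked at 18): max of VC(op3)=(1, 0), VC(op8)=(4, 4), then +1 on thread W1 → (4, 5)
VC(op9, invoked at 17): max of VC(op7)=(4, 0), VC(op8)=(4, 4), then +1 on thread W0 → (5, 4)
VC(op11, invoked at 21): max of VC(op10)=(4, 5), then +1 on thread W1 → (4, 6)
VC(op12, invoked at 22): max of VC(op9)=(5, 4), then +1 on thread W0 → (6, 4)
target: VC(op11) = (4, 6)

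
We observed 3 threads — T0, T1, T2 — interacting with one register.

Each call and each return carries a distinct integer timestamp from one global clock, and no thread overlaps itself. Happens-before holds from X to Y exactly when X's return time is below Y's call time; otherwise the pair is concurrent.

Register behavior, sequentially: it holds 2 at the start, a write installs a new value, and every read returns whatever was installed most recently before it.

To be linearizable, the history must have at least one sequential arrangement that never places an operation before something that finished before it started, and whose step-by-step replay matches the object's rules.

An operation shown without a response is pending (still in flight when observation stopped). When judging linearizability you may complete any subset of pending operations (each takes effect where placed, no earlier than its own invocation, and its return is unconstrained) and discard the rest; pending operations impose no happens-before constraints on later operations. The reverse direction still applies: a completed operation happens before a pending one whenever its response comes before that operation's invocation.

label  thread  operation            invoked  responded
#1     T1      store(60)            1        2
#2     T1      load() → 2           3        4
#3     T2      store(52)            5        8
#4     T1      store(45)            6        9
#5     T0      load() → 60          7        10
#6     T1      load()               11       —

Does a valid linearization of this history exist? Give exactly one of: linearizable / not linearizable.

not linearizable

events 1..3 are fine; event 4 — the response of #2 at time 4 — makes the prefix non-linearizable
a single order respects real time; the 2 completed register operations fail replay along it
take #1, #2: step 2 already fails, because #2 load() → 2 cannot occur there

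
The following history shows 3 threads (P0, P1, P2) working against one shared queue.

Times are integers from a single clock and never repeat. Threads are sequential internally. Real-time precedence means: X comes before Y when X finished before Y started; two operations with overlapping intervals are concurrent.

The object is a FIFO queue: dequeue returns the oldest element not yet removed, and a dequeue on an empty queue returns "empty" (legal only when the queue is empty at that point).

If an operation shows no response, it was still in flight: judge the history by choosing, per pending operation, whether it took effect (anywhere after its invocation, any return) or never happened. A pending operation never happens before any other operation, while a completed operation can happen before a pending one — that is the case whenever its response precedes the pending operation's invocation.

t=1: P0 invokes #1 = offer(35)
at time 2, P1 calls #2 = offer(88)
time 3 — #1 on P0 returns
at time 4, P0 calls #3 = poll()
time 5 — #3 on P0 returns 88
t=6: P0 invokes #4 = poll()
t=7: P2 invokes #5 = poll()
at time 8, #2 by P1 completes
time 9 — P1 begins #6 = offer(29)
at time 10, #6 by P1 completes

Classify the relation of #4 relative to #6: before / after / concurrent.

concurrent

#4 spans [6,…), #6 spans [9,10]
the intervals overlap in both directions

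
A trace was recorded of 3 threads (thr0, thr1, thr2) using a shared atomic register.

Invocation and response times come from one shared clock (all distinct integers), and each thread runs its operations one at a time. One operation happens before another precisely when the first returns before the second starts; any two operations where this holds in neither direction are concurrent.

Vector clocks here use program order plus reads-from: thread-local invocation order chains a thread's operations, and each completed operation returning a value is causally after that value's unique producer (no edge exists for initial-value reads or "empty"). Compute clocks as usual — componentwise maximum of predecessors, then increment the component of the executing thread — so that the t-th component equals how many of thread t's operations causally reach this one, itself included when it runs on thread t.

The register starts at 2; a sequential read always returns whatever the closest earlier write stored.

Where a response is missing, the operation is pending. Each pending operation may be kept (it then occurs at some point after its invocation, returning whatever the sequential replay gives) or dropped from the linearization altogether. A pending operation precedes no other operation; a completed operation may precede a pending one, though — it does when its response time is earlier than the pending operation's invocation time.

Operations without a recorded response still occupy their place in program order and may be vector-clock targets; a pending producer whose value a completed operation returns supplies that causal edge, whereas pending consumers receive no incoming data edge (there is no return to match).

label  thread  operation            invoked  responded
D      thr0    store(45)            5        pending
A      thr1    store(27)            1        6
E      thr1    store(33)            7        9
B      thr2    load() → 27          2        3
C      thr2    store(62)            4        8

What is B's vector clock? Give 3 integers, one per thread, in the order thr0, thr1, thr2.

(0, 1, 1)

A, invoked 1, has no incoming edges; only thr1's bump applies → (0, 1, 0)
D, invoked 5, has no incoming edges; only thr0's bump applies → (1, 0, 0)
merge at B (invoked 2): VC(A)=(0, 1, 0), own-thread bump on thr2 → (0, 1, 1)
merge at E (invoked 7): VC(A)=(0, 1, 0), own-thread bump on thr1 → (0, 2, 0)
merge at C (invoked 4): VC(B)=(0, 1, 1), own-thread bump on thr2 → (0, 1, 2)
target: VC(B) = (0, 1, 1)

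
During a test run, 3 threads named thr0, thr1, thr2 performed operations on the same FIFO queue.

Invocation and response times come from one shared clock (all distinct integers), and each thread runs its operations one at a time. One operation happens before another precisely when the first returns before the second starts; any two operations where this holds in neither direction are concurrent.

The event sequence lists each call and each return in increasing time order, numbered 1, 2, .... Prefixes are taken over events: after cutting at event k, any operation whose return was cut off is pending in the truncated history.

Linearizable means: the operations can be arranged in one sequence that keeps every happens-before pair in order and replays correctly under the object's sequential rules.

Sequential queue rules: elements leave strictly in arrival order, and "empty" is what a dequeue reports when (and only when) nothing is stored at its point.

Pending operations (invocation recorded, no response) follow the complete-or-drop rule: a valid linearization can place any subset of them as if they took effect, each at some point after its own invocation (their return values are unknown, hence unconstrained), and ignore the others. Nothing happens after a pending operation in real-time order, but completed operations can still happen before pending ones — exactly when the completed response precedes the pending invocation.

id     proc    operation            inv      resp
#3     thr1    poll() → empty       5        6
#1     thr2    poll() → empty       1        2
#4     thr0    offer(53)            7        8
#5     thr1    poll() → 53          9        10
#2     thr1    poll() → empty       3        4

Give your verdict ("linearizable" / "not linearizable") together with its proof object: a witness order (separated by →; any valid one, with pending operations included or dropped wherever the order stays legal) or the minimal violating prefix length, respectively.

after step 1 (#1 poll() → empty): queue <>
after step 2 (#2 poll() → empty): queue <>
after step 3 (#3 poll() → empty): queue <>
after step 4 (#4 offer(53)): queue <53>
after step 5 (#5 poll() → 53): queue <>

linearizable — witness: #1 → #2 → #3 → #4 → #5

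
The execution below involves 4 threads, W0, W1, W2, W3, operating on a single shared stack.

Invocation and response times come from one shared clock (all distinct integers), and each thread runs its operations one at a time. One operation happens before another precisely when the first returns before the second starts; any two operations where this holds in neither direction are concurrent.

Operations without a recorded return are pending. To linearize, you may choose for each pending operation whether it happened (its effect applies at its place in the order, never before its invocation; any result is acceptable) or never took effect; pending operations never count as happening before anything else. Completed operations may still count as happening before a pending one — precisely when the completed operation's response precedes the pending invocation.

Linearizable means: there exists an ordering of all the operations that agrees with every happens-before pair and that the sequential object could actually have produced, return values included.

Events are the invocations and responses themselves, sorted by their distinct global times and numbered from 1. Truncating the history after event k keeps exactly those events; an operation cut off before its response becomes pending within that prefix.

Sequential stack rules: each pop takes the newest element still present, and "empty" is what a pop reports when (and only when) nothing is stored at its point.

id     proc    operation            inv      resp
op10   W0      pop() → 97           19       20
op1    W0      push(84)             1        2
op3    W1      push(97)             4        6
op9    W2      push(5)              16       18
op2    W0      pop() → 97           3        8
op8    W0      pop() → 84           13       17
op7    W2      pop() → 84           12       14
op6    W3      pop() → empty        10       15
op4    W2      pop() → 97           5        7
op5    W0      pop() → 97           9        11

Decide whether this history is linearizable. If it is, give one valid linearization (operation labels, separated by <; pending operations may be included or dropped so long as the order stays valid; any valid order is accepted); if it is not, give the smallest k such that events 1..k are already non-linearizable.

not linearizable — minimal violating prefix: 8 events

through event 7 a valid linearization exists; event 8 (op2 responding at time 8) ends that
real-time-consistent orders of the 4 completed operations: 6 — all fail the stack replay
e.g. op1, op2, op3, op4: illegal at step 2, since op2 pop() → 97 cannot apply there
e.g. op1, op2, op4, op3: illegal at step 2, since op2 pop() → 97 cannot apply there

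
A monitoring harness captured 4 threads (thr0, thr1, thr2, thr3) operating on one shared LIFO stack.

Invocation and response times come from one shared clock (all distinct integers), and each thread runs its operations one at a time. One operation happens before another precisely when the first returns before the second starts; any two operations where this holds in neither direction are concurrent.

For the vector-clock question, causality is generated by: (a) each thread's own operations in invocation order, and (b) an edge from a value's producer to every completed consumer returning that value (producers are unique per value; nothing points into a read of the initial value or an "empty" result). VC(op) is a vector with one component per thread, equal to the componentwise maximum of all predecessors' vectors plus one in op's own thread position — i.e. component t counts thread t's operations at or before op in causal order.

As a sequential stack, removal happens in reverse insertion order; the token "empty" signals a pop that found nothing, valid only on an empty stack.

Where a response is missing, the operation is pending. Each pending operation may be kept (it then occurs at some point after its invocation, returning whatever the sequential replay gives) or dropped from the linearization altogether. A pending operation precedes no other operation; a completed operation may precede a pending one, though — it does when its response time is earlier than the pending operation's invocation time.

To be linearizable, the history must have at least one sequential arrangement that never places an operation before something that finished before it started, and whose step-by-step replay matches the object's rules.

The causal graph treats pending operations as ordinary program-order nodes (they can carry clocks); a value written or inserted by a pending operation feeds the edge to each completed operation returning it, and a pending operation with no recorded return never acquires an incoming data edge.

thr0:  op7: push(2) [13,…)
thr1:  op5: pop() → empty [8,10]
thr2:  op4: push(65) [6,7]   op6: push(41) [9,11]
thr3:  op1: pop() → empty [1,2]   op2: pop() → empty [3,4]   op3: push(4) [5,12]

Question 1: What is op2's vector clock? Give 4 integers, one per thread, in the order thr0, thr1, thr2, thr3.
invoked at 1, op1 has no predecessors; its own thr3 bump gives (0, 0, 0, 1)
invoked at 6, op4 has no predecessors; its own thr2 bump gives (0, 0, 1, 0)
invoked at 8, op5 has no predecessors; its own thr1 bump gives (0, 1, 0, 0)
invoked at 13, op7 has no predecessors; its own thr0 bump gives (1, 0, 0, 0)
VC(op2, invoked at 3): max of VC(op1)=(0, 0, 0, 1), then +1 on thread thr3 → (0, 0, 0, 2)
VC(op6, invoked at 9): max of VC(op4)=(0, 0, 1, 0), then +1 on thread thr2 → (0, 0, 2, 0)
VC(op3, invoked at 5): max of VC(op2)=(0, 0, 0, 2), then +1 on thread thr3 → (0, 0, 0, 3)
target: VC(op2) = (0, 0, 0, 2)

(0, 0, 0, 2)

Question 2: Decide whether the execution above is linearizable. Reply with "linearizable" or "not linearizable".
prefix check: 1..9 passes, 1..10 fails once op5's time-10 response joins
exhaustive check: the 4 completed LIFO stack ops admit one real-time order; illegal
including or dropping the 2 pending operations (op3, op6) in any combination fails
one such order, op1, op2, op4, op5 (pending dropped), breaks at step 4 where op5 pop() → empty is illegal

not linearizable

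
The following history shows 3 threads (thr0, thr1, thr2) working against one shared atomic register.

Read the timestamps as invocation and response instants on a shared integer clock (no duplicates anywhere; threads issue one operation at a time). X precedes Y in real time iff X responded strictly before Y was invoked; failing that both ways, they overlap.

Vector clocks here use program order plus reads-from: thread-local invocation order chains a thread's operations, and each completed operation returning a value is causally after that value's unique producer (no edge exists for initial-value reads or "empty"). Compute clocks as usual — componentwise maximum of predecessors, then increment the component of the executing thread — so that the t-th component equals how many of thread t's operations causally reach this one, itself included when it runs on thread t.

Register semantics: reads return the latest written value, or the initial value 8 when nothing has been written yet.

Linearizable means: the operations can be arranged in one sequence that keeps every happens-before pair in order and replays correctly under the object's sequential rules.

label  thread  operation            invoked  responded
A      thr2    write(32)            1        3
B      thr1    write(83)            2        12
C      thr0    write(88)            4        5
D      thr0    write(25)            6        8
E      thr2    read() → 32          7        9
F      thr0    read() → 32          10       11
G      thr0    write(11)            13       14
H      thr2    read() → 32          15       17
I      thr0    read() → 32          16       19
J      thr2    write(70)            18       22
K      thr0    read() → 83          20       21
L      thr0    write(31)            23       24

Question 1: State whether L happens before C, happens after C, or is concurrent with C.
L spans [23,24], C spans [4,5]
resp(C)=5 < inv(L)=23

after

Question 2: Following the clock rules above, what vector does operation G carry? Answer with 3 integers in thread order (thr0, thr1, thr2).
no predecessors for A (invoked 1): thr2 increments from zero → (0, 0, 1)
no predecessors for B (invoked 2): thr1 increments from zero → (0, 1, 0)
no predecessors for C (invoked 4): thr0 increments from zero → (1, 0, 0)
VC(E, invoked at 7): max of VC(A)=(0, 0, 1), then +1 on thread thr2 → (0, 0, 2)
VC(D, invoked at 6): max of VC(C)=(1, 0, 0), then +1 on thread thr0 → (2, 0, 0)
VC(H, invoked at 15): max of VC(A)=(0, 0, 1), VC(E)=(0, 0, 2), then +1 on thread thr2 → (0, 0, 3)
VC(J, invoked at 18): max of VC(H)=(0, 0, 3), then +1 on thread thr2 → (0, 0, 4)
VC(F, invoked at 10): max of VC(A)=(0, 0, 1), VC(D)=(2, 0, 0), then +1 on thread thr0 → (3, 0, 1)
VC(G, invoked at 13): max of VC(F)=(3, 0, 1), then +1 on thread thr0 → (4, 0, 1)
VC(I, invoked at 16): max of VC(A)=(0, 0, 1), VC(G)=(4, 0, 1), then +1 on thread thr0 → (5, 0, 1)
VC(K, invoked at 20): max of VC(B)=(0, 1, 0), VC(I)=(5, 0, 1), then +1 on thread thr0 → (6, 1, 1)
VC(L, invoked at 23): max of VC(K)=(6, 1, 1), then +1 on thread thr0 → (7, 1, 1)
target: VC(G) = (4, 0, 1)

(4, 0, 1)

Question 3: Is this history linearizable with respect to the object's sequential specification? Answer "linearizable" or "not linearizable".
prefix check: 1..8 passes, 1..9 fails once E's time-9 response joins
2 orders of the 4 completed atomic register ops respect real time; none is legal
include/drop combinations of the 1 pending operation (B) were all tried; none helps
take A, C, D, E (pending dropped): step 4 already fails, because E read() → 32 cannot occur there
take A, C, E, D (pending dropped): step 3 already fails, because E read() → 32 cannot occur there

not linearizable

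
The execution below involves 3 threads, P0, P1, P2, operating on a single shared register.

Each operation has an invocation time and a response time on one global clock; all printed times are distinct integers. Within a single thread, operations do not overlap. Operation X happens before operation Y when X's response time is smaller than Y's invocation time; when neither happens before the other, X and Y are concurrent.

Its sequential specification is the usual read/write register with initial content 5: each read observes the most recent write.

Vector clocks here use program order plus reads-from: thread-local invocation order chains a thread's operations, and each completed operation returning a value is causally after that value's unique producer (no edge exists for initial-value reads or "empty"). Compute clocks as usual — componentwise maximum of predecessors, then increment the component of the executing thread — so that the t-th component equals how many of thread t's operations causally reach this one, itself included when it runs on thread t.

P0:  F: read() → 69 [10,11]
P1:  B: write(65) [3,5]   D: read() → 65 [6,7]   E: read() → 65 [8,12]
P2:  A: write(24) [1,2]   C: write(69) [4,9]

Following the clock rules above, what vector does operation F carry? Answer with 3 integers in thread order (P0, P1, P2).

(1, 0, 2)

A, invoked 1, has no incoming edges; only P2's bump applies → (0, 0, 1)
B, invoked 3, has no incoming edges; only P1's bump applies → (0, 1, 0)
from VC(A)=(0, 0, 1), C (invoked 4) maxes components and bumps P2 → (0, 0, 2)
from VC(B)=(0, 1, 0), D (invoked 6) maxes components and bumps P1 → (0, 2, 0)
from VC(B)=(0, 1, 0), VC(D)=(0, 2, 0), E (invoked 8) maxes components and bumps P1 → (0, 3, 0)
from VC(C)=(0, 0, 2), F (invoked 10) maxes components and bumps P0 → (1, 0, 2)
target: VC(F) = (1, 0, 2)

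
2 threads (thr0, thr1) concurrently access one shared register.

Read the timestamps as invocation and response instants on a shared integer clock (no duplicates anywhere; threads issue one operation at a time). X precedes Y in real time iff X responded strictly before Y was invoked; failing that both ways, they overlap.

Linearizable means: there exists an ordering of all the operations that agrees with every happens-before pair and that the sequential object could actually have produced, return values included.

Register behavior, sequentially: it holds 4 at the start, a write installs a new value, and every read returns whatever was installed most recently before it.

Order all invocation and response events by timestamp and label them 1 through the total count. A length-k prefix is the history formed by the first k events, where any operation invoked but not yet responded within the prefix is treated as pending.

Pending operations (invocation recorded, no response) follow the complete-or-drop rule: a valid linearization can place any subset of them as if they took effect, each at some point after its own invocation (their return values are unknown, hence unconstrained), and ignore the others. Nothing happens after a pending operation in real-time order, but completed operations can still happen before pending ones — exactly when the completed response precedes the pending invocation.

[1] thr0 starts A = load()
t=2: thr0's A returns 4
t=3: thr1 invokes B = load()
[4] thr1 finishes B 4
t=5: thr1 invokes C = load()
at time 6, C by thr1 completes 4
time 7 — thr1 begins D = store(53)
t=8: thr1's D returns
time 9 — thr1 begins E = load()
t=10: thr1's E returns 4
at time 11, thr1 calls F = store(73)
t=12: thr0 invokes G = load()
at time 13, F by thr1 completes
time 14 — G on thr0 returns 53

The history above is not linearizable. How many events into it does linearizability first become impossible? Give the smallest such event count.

10

a valid linearization of events 1..9 exists, for instance A, B, C, D:
step 1: A load() → 4 — value 4
step 2: B load() → 4 — value 4
step 3: C load() → 4 — value 4
step 4: D store(53) — value 53
with event 10 included (E responding at time 10), all real-time-consistent orders fail
for example A, B, C, D, E fails at step 5: E load() → 4 is not legal there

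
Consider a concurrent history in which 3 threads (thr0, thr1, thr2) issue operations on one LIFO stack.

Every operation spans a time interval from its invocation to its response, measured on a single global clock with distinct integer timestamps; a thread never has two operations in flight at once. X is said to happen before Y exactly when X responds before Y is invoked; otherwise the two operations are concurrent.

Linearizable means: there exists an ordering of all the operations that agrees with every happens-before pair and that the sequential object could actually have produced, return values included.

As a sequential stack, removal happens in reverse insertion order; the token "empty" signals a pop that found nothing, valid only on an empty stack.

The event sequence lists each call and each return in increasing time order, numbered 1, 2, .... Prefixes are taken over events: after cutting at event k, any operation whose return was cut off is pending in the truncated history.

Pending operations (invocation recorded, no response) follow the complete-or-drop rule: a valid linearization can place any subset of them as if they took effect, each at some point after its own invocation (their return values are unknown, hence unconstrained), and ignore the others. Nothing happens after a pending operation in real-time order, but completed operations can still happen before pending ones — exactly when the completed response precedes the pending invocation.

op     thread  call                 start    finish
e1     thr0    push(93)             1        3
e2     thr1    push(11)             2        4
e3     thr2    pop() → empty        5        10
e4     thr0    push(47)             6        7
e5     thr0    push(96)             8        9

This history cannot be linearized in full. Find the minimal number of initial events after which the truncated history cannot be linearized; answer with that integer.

events 1..9 are linearizable; a witness order is e1, e2, e3, e4, e5:
after step 1 (e1 push(93)): stack <93>
after step 2 (e2 push(11)): stack <93,11>
after step 3 (e3 pop() (pending, included)): stack <93>
after step 4 (e4 push(47)): stack <93,47>
after step 5 (e5 push(96)): stack <93,47,96>
with event 10 included (e3 responding at time 10), all real-time-consistent orders fail
sample order e1, e2, e3, e4, e5 stalls at step 3 — e3 pop() → empty has no legal effect
sample order e1, e2, e4, e3, e5 stalls at step 4 — e3 pop() → empty has no legal effect

10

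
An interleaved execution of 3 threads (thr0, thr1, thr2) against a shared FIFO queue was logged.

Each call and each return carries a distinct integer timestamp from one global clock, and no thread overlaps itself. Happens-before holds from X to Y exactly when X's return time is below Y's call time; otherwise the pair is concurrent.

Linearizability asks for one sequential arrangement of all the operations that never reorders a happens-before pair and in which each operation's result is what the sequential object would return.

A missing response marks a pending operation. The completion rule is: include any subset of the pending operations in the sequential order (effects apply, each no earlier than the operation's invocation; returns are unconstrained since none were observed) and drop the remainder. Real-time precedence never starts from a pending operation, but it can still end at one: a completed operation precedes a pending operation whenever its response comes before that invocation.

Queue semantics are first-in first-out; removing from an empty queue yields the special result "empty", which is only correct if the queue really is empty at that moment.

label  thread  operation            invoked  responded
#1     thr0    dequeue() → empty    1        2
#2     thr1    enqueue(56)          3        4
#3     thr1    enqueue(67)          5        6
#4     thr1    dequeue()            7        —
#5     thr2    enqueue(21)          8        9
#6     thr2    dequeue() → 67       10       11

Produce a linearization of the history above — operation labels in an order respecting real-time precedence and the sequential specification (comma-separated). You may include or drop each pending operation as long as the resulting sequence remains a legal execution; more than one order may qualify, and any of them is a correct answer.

#1, #2, #3, #4, #5, #6

step 1: #1 dequeue() → empty — queue <>
step 2: #2 enqueue(56) — queue <56>
step 3: #3 enqueue(67) — queue <56,67>
step 4: #4 dequeue() (pending, included) — queue <67>
step 5: #5 enqueue(21) — queue <67,21>
step 6: #6 dequeue() → 67 — queue <21>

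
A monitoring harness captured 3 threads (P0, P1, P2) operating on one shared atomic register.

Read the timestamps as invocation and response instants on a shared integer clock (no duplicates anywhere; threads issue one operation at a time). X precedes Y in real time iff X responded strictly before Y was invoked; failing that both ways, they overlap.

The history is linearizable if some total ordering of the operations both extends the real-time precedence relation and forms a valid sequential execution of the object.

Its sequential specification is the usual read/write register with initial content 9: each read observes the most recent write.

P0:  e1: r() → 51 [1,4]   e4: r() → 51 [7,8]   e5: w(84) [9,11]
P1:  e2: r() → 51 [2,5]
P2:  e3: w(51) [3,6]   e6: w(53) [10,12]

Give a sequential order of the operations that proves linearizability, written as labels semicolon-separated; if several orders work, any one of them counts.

after step 1 (e3 w(51)): value 51
after step 2 (e1 r() → 51): value 51
after step 3 (e2 r() → 51): value 51
after step 4 (e4 r() → 51): value 51
after step 5 (e5 w(84)): value 84
after step 6 (e6 w(53)): value 53

e3; e1; e2; e4; e5; e6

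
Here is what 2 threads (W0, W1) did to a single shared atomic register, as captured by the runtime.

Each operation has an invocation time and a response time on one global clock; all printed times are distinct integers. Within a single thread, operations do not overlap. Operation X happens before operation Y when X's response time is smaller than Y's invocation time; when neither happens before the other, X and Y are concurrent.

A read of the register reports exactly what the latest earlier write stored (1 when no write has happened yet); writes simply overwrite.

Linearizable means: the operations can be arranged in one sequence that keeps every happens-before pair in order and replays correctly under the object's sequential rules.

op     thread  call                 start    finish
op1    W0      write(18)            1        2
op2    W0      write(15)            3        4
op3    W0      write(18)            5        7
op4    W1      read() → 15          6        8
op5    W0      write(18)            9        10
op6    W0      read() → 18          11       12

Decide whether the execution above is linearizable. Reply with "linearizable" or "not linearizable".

one valid linearization: op1, op2, op4, op3, op5, op6
after step 1 (op1 write(18)): value 18
after step 2 (op2 write(15)): value 15
after step 3 (op4 read() → 15): value 15
after step 4 (op3 write(18)): value 18
after step 5 (op5 write(18)): value 18
after step 6 (op6 read() → 18): value 18

linearizable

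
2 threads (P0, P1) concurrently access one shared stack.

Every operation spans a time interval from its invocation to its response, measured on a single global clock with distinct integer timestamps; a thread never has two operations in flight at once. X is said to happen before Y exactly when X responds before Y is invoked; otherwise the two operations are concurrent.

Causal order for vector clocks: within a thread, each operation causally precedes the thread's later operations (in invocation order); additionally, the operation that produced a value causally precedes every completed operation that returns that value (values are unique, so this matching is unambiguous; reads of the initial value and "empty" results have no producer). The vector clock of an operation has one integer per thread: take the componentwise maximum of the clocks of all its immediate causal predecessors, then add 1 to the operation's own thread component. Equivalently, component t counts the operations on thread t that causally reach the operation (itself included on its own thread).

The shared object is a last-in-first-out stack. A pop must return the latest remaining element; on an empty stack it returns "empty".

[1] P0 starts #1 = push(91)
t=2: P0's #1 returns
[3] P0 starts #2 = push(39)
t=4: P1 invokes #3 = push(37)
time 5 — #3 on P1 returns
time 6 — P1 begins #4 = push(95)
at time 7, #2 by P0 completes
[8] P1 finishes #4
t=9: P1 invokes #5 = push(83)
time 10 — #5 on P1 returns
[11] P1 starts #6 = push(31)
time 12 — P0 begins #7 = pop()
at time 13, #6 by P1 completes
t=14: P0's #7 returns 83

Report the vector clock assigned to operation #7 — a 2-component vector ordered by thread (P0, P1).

(3, 3)

invoked at 4, #3 has no predecessors; its own P1 bump gives (0, 1)
invoked at 1, #1 has no predecessors; its own P0 bump gives (1, 0)
#4 (invocation 6): componentwise max over VC(#3)=(0, 1), +1 at P1, giving (0, 2)
#2 (invocation 3): componentwise max over VC(#1)=(1, 0), +1 at P0, giving (2, 0)
#5 (invocation 9): componentwise max over VC(#4)=(0, 2), +1 at P1, giving (0, 3)
#6 (invocation 11): componentwise max over VC(#5)=(0, 3), +1 at P1, giving (0, 4)
#7 (invocation 12): componentwise max over VC(#2)=(2, 0), VC(#5)=(0, 3), +1 at P0, giving (3, 3)
target: VC(#7) = (3, 3)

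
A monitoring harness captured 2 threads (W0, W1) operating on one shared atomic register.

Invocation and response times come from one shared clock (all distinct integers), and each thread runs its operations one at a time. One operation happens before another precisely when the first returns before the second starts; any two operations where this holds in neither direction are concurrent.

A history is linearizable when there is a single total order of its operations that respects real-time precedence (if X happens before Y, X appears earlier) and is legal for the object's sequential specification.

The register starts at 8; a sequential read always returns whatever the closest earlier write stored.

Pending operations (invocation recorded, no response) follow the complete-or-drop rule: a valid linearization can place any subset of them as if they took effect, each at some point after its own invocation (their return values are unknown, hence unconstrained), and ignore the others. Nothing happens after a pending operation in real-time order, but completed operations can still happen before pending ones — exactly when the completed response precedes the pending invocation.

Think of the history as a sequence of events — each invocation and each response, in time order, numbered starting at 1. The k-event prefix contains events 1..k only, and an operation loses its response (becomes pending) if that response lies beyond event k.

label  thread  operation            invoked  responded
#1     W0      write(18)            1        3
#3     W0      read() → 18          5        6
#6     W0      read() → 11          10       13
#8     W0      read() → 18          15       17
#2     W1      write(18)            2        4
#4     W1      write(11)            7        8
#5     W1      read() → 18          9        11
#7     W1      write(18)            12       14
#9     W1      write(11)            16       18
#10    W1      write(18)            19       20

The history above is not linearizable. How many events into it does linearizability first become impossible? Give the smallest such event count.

11

events 1..10 are still linearizable — one witness is #1, #2, #3, #4:
step 1: #1 write(18) — value 18
step 2: #2 write(18) — value 18
step 3: #3 read() → 18 — value 18
step 4: #4 write(11) — value 11
adding event 11 (#5 responds at 11) leaves no legal real-time order
completion choices over the 1 pending operation (#6) were checked; none helps
for example #1, #2, #3, #4, #5 (pending dropped) fails at step 5: #5 read() → 18 is not legal there
for example #2, #1, #3, #4, #5 (pending dropped) fails at step 5: #5 read() → 18 is not legal there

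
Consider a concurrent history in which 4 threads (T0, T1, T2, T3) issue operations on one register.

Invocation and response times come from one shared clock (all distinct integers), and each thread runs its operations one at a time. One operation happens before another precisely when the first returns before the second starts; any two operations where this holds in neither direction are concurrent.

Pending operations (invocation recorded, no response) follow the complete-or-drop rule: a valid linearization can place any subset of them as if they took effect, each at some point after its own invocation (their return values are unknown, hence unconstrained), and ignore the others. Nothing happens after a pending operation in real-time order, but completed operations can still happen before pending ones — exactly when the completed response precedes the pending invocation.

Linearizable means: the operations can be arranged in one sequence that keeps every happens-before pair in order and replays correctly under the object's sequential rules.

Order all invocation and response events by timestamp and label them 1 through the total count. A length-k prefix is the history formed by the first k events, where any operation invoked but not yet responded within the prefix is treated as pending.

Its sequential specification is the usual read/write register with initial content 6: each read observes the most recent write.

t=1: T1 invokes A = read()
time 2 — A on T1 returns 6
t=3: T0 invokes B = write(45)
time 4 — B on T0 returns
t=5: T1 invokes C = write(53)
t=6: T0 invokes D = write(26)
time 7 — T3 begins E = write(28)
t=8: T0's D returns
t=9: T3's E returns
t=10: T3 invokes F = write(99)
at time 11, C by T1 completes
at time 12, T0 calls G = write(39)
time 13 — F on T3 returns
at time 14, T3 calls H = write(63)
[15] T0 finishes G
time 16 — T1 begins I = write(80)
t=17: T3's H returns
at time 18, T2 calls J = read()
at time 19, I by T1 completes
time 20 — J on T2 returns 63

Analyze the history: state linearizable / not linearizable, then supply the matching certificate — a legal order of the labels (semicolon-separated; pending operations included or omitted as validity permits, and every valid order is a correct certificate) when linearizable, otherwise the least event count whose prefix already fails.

after step 1 (A read() → 6): value 6
after step 2 (B write(45)): value 45
after step 3 (C write(53)): value 53
after step 4 (D write(26)): value 26
after step 5 (E write(28)): value 28
after step 6 (F write(99)): value 99
after step 7 (G write(39)): value 39
after step 8 (H write(63)): value 63
after step 9 (J read() → 63): value 63
after step 10 (I write(80)): value 80

linearizable — witness: A; B; C; D; E; F; G; H; J; I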